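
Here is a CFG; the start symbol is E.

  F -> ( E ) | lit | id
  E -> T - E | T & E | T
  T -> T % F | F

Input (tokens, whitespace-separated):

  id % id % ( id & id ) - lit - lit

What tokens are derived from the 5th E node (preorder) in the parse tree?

lit

[E [T [T [T [F id]] % [F id]] % [F ( [E [T [F id]] & [E [T [F id]]]] )]] - [E [T [F lit]] - [E [T [F lit]]]]]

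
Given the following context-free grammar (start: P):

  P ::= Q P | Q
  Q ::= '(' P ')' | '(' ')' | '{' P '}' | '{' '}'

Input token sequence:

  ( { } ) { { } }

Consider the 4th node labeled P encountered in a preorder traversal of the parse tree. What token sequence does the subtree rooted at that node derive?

[P [Q ( [P [Q { }]] )] [P [Q { [P [Q { }]] }]]]

{ }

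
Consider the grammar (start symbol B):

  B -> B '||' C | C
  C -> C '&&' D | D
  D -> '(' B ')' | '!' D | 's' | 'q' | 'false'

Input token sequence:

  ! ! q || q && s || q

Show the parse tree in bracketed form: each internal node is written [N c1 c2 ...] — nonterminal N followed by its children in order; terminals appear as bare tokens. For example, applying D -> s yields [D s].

B
B || C
B || C || C
C || C || C
D || C || C
! D || C || C
! ! D || C || C
! ! q || C || C
! ! q || C && D || C
! ! q || D && D || C
! ! q || q && D || C
! ! q || q && s || C
! ! q || q && s || D
! ! q || q && s || q

[B [B [B [C [D ! [D ! [D q]]]]] || [C [C [D q]] && [D s]]] || [C [D q]]]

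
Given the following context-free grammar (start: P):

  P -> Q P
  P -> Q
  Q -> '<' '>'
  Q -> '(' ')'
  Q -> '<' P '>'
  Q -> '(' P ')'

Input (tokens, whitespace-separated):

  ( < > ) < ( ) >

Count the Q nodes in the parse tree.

[P [Q ( [P [Q < >]] )] [P [Q < [P [Q ( )]] >]]]

4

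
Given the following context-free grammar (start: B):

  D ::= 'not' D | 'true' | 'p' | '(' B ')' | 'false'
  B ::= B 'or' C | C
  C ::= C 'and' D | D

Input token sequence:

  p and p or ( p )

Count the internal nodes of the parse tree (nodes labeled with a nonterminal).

11

[B [B [C [C [D p]] and [D p]]] or [C [D ( [B [C [D p]]] )]]]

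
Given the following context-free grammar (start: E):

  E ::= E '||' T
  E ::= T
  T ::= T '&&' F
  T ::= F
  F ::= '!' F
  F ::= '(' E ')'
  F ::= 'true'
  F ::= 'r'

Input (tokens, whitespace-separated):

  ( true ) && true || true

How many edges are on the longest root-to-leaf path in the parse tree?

[E [E [T [T [F ( [E [T [F true]]] )]] && [F true]]] || [T [F true]]]

8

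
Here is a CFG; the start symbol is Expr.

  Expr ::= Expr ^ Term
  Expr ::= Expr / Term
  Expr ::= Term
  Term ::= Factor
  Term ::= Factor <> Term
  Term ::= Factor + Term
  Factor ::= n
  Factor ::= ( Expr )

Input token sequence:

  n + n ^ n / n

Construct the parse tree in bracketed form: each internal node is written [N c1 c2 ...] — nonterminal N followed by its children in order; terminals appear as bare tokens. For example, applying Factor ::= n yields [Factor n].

[Expr [Expr [Expr [Term [Factor n] + [Term [Factor n]]]] ^ [Term [Factor n]]] / [Term [Factor n]]]

Expr
Expr / Term
Expr ^ Term / Term
Term ^ Term / Term
Factor + Term ^ Term / Term
n + Term ^ Term / Term
n + Factor ^ Term / Term
n + n ^ Term / Term
n + n ^ Factor / Term
n + n ^ n / Term
n + n ^ n / Factor
n + n ^ n / n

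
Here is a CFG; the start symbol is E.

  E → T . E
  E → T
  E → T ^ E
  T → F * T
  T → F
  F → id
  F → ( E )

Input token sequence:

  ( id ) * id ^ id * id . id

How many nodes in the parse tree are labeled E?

4

[E [T [F ( [E [T [F id]]] )] * [T [F id]]] ^ [E [T [F id] * [T [F id]]] . [E [T [F id]]]]]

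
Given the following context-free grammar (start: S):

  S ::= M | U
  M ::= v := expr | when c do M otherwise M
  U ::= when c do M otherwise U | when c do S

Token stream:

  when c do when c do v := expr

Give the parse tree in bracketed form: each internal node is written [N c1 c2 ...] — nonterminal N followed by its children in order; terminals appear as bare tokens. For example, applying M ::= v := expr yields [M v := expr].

[S [U when c do [S [U when c do [S [M v := expr]]]]]]

S
U
when c do S
when c do U
when c do when c do S
when c do when c do M
when c do when c do v := expr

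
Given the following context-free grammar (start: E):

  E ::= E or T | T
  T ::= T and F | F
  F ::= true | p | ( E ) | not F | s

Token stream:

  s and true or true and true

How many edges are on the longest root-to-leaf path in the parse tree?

[E [E [T [T [F s]] and [F true]]] or [T [T [F true]] and [F true]]]

5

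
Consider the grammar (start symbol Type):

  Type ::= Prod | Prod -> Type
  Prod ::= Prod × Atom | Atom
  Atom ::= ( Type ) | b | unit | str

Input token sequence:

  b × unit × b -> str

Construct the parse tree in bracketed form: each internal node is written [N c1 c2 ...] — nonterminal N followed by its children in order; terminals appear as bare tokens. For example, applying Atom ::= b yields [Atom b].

[Type [Prod [Prod [Prod [Atom b]] × [Atom unit]] × [Atom b]] -> [Type [Prod [Atom str]]]]

Type
Prod -> Type
Prod × Atom -> Type
Prod × Atom × Atom -> Type
Atom × Atom × Atom -> Type
b × Atom × Atom -> Type
b × unit × Atom -> Type
b × unit × b -> Type
b × unit × b -> Prod
b × unit × b -> Atom
b × unit × b -> str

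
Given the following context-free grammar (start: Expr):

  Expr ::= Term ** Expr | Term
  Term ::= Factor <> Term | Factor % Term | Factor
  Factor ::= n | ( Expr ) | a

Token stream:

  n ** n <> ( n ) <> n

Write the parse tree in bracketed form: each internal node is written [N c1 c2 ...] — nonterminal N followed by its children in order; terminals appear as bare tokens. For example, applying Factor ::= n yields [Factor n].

Expr
Term ** Expr
Factor ** Expr
n ** Expr
n ** Term
n ** Factor <> Term
n ** n <> Term
n ** n <> Factor <> Term
n ** n <> ( Expr ) <> Term
n ** n <> ( Term ) <> Term
n ** n <> ( Factor ) <> Term
n ** n <> ( n ) <> Term
n ** n <> ( n ) <> Factor
n ** n <> ( n ) <> n

[Expr [Term [Factor n]] ** [Expr [Term [Factor n] <> [Term [Factor ( [Expr [Term [Factor n]]] )] <> [Term [Factor n]]]]]]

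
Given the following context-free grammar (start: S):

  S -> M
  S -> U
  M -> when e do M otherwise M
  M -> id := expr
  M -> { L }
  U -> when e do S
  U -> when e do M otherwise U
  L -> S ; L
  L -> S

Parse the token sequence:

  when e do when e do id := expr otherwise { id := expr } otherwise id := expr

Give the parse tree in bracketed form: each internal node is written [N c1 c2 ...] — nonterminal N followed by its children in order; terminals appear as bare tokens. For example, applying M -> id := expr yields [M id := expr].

[S [M when e do [M when e do [M id := expr] otherwise [M { [L [S [M id := expr]]] }]] otherwise [M id := expr]]]

S
M
when e do M otherwise M
when e do when e do M otherwise M otherwise M
when e do when e do id := expr otherwise M otherwise M
when e do when e do id := expr otherwise { L } otherwise M
when e do when e do id := expr otherwise { S } otherwise M
when e do when e do id := expr otherwise { M } otherwise M
when e do when e do id := expr otherwise { id := expr } otherwise M
when e do when e do id := expr otherwise { id := expr } otherwise id := expr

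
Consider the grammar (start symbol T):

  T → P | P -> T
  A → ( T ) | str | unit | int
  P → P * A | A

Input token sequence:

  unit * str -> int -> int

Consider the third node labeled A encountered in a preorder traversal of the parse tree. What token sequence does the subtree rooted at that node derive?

int

[T [P [P [A unit]] * [A str]] -> [T [P [A int]] -> [T [P [A int]]]]]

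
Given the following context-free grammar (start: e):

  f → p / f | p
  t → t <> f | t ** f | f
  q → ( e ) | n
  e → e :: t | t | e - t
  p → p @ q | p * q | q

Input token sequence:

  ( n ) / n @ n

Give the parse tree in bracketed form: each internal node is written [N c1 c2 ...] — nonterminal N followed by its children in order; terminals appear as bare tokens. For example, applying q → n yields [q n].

[e [t [f [p [q ( [e [t [f [p [q n]]]]] )]] / [f [p [p [q n]] @ [q n]]]]]]

e
t
f
p / f
q / f
( e ) / f
( t ) / f
( f ) / f
( p ) / f
( q ) / f
( n ) / f
( n ) / p
( n ) / p @ q
( n ) / q @ q
( n ) / n @ q
( n ) / n @ n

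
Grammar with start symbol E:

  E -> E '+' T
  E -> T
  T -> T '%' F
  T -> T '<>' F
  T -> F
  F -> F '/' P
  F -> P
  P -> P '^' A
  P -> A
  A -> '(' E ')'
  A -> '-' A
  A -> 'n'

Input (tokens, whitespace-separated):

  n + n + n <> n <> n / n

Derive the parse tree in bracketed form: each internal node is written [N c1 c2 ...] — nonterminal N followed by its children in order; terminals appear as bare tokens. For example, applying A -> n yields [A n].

[E [E [E [T [F [P [A n]]]]] + [T [F [P [A n]]]]] + [T [T [T [F [P [A n]]]] <> [F [P [A n]]]] <> [F [F [P [A n]]] / [P [A n]]]]]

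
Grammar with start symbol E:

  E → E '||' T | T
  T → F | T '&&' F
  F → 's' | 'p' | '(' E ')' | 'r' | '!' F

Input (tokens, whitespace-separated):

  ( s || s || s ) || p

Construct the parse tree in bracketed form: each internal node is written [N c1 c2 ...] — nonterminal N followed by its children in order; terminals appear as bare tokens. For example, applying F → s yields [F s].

[E [E [T [F ( [E [E [E [T [F s]]] || [T [F s]]] || [T [F s]]] )]]] || [T [F p]]]

E
E || T
T || T
F || T
( E ) || T
( E || T ) || T
( E || T || T ) || T
( T || T || T ) || T
( F || T || T ) || T
( s || T || T ) || T
( s || F || T ) || T
( s || s || T ) || T
( s || s || F ) || T
( s || s || s ) || T
( s || s || s ) || F
( s || s || s ) || p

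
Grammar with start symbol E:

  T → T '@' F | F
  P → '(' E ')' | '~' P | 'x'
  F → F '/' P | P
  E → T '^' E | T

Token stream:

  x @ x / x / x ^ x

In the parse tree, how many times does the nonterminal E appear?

[E [T [T [F [P x]]] @ [F [F [F [P x]] / [P x]] / [P x]]] ^ [E [T [F [P x]]]]]

2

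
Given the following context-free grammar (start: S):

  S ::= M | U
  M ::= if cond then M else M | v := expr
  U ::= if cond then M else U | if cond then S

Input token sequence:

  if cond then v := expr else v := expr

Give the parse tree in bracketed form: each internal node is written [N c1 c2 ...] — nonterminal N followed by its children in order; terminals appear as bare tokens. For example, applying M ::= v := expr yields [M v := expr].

[S [M if cond then [M v := expr] else [M v := expr]]]

S
M
if cond then M else M
if cond then v := expr else M
if cond then v := expr else v := expr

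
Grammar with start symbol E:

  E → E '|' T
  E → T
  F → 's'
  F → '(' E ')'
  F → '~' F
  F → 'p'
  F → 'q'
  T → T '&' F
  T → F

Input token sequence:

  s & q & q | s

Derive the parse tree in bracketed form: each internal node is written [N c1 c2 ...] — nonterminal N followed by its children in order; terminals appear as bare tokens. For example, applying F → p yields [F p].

E
E | T
T | T
T & F | T
T & F & F | T
F & F & F | T
s & F & F | T
s & q & F | T
s & q & q | T
s & q & q | F
s & q & q | s

[E [E [T [T [T [F s]] & [F q]] & [F q]]] | [T [F s]]]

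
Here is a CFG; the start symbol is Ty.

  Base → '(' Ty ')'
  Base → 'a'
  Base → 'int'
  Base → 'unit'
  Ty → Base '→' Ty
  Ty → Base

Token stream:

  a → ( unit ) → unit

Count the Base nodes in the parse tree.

[Ty [Base a] → [Ty [Base ( [Ty [Base unit]] )] → [Ty [Base unit]]]]

4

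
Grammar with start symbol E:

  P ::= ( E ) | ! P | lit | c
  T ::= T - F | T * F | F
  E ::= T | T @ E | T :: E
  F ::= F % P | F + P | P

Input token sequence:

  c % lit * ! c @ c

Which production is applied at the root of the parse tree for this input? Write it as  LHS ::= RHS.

[E [T [T [F [F [P c]] % [P lit]]] * [F [P ! [P c]]]] @ [E [T [F [P c]]]]]

E ::= T @ E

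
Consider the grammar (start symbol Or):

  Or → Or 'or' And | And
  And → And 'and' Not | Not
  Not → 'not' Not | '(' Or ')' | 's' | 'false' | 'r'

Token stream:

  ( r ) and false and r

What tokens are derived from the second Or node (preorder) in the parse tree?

r

[Or [And [And [And [Not ( [Or [And [Not r]]] )]] and [Not false]] and [Not r]]]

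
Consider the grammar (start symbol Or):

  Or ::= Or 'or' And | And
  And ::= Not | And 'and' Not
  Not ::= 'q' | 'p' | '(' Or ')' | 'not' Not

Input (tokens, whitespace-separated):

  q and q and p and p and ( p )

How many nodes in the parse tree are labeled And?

[Or [And [And [And [And [And [Not q]] and [Not q]] and [Not p]] and [Not p]] and [Not ( [Or [And [Not p]]] )]]]

6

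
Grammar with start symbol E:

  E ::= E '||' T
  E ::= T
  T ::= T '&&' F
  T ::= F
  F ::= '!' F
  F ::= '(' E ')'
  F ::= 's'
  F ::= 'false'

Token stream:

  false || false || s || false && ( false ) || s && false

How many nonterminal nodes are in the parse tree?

22

[E [E [E [E [E [T [F false]]] || [T [F false]]] || [T [F s]]] || [T [T [F false]] && [F ( [E [T [F false]]] )]]] || [T [T [F s]] && [F false]]]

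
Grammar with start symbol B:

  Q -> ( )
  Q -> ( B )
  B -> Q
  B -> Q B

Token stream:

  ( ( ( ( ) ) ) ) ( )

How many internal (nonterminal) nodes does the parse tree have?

10

[B [Q ( [B [Q ( [B [Q ( [B [Q ( )]] )]] )]] )] [B [Q ( )]]]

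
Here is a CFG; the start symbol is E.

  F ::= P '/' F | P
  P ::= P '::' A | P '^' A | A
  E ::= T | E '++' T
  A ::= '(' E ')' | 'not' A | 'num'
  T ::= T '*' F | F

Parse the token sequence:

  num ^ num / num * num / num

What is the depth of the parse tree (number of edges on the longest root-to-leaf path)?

7

[E [T [T [F [P [P [A num]] ^ [A num]] / [F [P [A num]]]]] * [F [P [A num]] / [F [P [A num]]]]]]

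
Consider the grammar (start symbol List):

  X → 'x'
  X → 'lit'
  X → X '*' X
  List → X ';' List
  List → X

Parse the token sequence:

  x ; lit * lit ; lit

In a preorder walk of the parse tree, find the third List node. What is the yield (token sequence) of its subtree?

[List [X x] ; [List [X [X lit] * [X lit]] ; [List [X lit]]]]

lit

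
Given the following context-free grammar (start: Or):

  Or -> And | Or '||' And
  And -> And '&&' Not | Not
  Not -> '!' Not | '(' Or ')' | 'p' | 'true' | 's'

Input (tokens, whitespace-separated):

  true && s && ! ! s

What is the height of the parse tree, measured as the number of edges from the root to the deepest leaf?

[Or [And [And [And [Not true]] && [Not s]] && [Not ! [Not ! [Not s]]]]]

5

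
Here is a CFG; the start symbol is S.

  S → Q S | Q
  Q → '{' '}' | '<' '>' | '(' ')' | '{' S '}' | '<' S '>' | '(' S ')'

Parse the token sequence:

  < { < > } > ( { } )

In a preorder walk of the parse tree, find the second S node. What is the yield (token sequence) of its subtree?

{ < > }

[S [Q < [S [Q { [S [Q < >]] }]] >] [S [Q ( [S [Q { }]] )]]]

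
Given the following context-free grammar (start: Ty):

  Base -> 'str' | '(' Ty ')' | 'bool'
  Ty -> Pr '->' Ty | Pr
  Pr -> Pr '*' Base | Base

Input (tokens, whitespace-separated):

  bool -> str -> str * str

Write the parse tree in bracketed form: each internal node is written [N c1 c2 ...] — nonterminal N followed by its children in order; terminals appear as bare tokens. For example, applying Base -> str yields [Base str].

Ty
Pr -> Ty
Base -> Ty
bool -> Ty
bool -> Pr -> Ty
bool -> Base -> Ty
bool -> str -> Ty
bool -> str -> Pr
bool -> str -> Pr * Base
bool -> str -> Base * Base
bool -> str -> str * Base
bool -> str -> str * str

[Ty [Pr [Base bool]] -> [Ty [Pr [Base str]] -> [Ty [Pr [Pr [Base str]] * [Base str]]]]]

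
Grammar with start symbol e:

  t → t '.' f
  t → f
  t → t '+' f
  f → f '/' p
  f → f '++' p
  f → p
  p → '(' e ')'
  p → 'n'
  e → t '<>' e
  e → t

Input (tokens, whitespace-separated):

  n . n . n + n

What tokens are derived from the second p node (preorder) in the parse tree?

[e [t [t [t [t [f [p n]]] . [f [p n]]] . [f [p n]]] + [f [p n]]]]

n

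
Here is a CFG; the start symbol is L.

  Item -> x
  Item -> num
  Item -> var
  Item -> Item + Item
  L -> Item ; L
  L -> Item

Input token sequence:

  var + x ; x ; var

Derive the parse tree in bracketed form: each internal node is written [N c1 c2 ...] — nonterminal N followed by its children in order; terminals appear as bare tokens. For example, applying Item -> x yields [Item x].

L
Item ; L
Item + Item ; L
var + Item ; L
var + x ; L
var + x ; Item ; L
var + x ; x ; L
var + x ; x ; Item
var + x ; x ; var

[L [Item [Item var] + [Item x]] ; [L [Item x] ; [L [Item var]]]]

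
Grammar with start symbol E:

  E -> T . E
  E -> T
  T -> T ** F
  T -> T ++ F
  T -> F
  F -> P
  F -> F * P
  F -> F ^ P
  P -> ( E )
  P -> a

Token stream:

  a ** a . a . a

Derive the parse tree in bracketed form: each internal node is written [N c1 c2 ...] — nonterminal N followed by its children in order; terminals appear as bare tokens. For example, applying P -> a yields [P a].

[E [T [T [F [P a]]] ** [F [P a]]] . [E [T [F [P a]]] . [E [T [F [P a]]]]]]

E
T . E
T ** F . E
F ** F . E
P ** F . E
a ** F . E
a ** P . E
a ** a . E
a ** a . T . E
a ** a . F . E
a ** a . P . E
a ** a . a . E
a ** a . a . T
a ** a . a . F
a ** a . a . P
a ** a . a . a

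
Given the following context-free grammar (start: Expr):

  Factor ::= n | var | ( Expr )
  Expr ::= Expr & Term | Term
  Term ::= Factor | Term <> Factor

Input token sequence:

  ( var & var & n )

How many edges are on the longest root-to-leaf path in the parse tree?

8

[Expr [Term [Factor ( [Expr [Expr [Expr [Term [Factor var]]] & [Term [Factor var]]] & [Term [Factor n]]] )]]]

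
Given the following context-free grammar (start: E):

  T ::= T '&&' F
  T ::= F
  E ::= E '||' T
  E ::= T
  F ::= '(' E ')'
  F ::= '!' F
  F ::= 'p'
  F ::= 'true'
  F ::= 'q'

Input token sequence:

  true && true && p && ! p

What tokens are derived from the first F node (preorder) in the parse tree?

true

[E [T [T [T [T [F true]] && [F true]] && [F p]] && [F ! [F p]]]]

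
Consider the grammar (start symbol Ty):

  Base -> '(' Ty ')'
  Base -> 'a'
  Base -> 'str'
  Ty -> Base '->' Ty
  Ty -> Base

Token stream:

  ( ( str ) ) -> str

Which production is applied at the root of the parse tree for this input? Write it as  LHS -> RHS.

Ty -> Base '->' Ty

[Ty [Base ( [Ty [Base ( [Ty [Base str]] )]] )] -> [Ty [Base str]]]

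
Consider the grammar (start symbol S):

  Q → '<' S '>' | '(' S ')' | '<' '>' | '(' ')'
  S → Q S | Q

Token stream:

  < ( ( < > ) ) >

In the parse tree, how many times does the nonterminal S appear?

4

[S [Q < [S [Q ( [S [Q ( [S [Q < >]] )]] )]] >]]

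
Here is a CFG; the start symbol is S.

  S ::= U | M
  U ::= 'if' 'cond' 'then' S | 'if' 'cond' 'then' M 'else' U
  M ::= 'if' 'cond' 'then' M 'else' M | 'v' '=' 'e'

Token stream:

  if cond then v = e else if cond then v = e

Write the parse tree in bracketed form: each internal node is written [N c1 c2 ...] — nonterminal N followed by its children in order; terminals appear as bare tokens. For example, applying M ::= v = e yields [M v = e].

S
U
if cond then M else U
if cond then v = e else U
if cond then v = e else if cond then S
if cond then v = e else if cond then M
if cond then v = e else if cond then v = e

[S [U if cond then [M v = e] else [U if cond then [S [M v = e]]]]]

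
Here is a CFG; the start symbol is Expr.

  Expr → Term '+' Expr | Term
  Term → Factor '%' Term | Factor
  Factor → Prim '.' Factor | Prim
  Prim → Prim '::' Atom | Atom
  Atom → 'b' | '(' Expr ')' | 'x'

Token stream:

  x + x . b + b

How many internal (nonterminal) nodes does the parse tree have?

[Expr [Term [Factor [Prim [Atom x]]]] + [Expr [Term [Factor [Prim [Atom x]] . [Factor [Prim [Atom b]]]]] + [Expr [Term [Factor [Prim [Atom b]]]]]]]

18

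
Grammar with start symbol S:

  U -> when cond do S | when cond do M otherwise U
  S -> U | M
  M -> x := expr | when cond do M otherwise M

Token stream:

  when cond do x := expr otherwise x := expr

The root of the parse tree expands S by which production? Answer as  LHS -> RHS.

S -> M

[S [M when cond do [M x := expr] otherwise [M x := expr]]]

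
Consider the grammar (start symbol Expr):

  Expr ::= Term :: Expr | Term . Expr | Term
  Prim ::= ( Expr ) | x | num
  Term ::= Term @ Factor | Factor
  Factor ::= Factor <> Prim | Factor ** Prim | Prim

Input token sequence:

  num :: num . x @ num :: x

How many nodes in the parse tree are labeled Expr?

4

[Expr [Term [Factor [Prim num]]] :: [Expr [Term [Factor [Prim num]]] . [Expr [Term [Term [Factor [Prim x]]] @ [Factor [Prim num]]] :: [Expr [Term [Factor [Prim x]]]]]]]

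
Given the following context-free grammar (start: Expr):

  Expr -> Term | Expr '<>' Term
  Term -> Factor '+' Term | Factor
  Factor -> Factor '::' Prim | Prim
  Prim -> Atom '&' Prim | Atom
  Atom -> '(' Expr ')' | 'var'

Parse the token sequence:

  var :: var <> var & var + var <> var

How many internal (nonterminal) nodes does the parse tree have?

24

[Expr [Expr [Expr [Term [Factor [Factor [Prim [Atom var]]] :: [Prim [Atom var]]]]] <> [Term [Factor [Prim [Atom var] & [Prim [Atom var]]]] + [Term [Factor [Prim [Atom var]]]]]] <> [Term [Factor [Prim [Atom var]]]]]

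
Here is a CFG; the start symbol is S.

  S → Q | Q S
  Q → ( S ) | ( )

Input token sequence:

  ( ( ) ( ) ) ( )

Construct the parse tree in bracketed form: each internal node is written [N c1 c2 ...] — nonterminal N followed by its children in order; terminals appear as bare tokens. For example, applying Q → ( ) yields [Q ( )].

S
Q S
( S ) S
( Q S ) S
( ( ) S ) S
( ( ) Q ) S
( ( ) ( ) ) S
( ( ) ( ) ) Q
( ( ) ( ) ) ( )

[S [Q ( [S [Q ( )] [S [Q ( )]]] )] [S [Q ( )]]]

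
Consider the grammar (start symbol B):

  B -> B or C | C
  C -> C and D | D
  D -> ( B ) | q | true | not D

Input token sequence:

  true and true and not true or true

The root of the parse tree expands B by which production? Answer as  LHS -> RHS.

[B [B [C [C [C [D true]] and [D true]] and [D not [D true]]]] or [C [D true]]]

B -> B or C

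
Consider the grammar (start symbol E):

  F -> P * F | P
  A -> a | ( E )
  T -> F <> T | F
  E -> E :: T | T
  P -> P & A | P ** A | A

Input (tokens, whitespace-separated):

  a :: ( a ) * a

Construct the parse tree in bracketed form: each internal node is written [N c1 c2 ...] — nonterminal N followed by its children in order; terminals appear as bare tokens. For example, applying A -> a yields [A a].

E
E :: T
T :: T
F :: T
P :: T
A :: T
a :: T
a :: F
a :: P * F
a :: A * F
a :: ( E ) * F
a :: ( T ) * F
a :: ( F ) * F
a :: ( P ) * F
a :: ( A ) * F
a :: ( a ) * F
a :: ( a ) * P
a :: ( a ) * A
a :: ( a ) * a

[E [E [T [F [P [A a]]]]] :: [T [F [P [A ( [E [T [F [P [A a]]]]] )]] * [F [P [A a]]]]]]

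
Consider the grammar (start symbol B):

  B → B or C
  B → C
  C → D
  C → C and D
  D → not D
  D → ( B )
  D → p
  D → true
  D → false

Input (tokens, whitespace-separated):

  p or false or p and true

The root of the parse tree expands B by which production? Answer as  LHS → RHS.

[B [B [B [C [D p]]] or [C [D false]]] or [C [C [D p]] and [D true]]]

B → B or C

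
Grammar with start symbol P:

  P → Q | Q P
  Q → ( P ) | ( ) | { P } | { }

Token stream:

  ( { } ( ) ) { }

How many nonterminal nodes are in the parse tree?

[P [Q ( [P [Q { }] [P [Q ( )]]] )] [P [Q { }]]]

8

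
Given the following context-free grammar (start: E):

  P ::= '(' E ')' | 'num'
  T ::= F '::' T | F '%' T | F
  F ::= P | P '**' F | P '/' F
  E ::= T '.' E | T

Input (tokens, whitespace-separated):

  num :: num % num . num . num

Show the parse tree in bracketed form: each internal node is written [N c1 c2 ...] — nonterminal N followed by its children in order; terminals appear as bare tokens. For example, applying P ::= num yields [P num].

[E [T [F [P num]] :: [T [F [P num]] % [T [F [P num]]]]] . [E [T [F [P num]]] . [E [T [F [P num]]]]]]

E
T . E
F :: T . E
P :: T . E
num :: T . E
num :: F % T . E
num :: P % T . E
num :: num % T . E
num :: num % F . E
num :: num % P . E
num :: num % num . E
num :: num % num . T . E
num :: num % num . F . E
num :: num % num . P . E
num :: num % num . num . E
num :: num % num . num . T
num :: num % num . num . F
num :: num % num . num . P
num :: num % num . num . num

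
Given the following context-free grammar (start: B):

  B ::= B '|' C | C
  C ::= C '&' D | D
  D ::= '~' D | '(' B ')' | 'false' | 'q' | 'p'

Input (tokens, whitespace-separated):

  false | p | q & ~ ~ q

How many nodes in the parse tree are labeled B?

3

[B [B [B [C [D false]]] | [C [D p]]] | [C [C [D q]] & [D ~ [D ~ [D q]]]]]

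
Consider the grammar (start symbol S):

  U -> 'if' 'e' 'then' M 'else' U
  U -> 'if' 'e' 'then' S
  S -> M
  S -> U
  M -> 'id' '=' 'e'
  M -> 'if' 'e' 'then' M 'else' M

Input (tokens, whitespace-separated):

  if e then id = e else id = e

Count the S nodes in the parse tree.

[S [M if e then [M id = e] else [M id = e]]]

1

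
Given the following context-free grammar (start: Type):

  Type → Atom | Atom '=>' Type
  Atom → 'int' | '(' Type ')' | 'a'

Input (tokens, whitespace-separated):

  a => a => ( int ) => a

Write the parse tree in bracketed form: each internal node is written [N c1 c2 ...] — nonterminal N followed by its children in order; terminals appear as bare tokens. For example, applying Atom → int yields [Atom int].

[Type [Atom a] => [Type [Atom a] => [Type [Atom ( [Type [Atom int]] )] => [Type [Atom a]]]]]

Type
Atom => Type
a => Type
a => Atom => Type
a => a => Type
a => a => Atom => Type
a => a => ( Type ) => Type
a => a => ( Atom ) => Type
a => a => ( int ) => Type
a => a => ( int ) => Atom
a => a => ( int ) => a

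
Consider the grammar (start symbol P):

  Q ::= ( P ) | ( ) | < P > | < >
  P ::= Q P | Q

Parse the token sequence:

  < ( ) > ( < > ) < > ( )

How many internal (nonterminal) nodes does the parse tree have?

12

[P [Q < [P [Q ( )]] >] [P [Q ( [P [Q < >]] )] [P [Q < >] [P [Q ( )]]]]]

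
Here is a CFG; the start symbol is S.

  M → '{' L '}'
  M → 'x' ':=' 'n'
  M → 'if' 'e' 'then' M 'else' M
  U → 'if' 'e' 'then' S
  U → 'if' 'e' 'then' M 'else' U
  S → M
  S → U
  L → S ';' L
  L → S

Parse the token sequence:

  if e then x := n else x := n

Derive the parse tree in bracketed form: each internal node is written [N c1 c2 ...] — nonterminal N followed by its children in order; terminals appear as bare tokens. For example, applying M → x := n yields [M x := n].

S
M
if e then M else M
if e then x := n else M
if e then x := n else x := n

[S [M if e then [M x := n] else [M x := n]]]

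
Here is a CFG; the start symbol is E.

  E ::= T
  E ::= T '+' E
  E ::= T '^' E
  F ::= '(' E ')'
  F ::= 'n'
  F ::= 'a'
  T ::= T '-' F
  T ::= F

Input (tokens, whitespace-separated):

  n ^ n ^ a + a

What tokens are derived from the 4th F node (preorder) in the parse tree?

a

[E [T [F n]] ^ [E [T [F n]] ^ [E [T [F a]] + [E [T [F a]]]]]]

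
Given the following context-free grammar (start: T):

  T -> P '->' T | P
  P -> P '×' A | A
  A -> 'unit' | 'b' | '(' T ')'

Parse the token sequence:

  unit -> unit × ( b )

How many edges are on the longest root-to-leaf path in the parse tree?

[T [P [A unit]] -> [T [P [P [A unit]] × [A ( [T [P [A b]]] )]]]]

7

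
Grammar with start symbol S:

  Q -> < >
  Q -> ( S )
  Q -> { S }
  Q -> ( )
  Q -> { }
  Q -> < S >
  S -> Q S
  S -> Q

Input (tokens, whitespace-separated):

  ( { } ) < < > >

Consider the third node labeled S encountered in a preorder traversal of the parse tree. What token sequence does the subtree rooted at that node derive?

[S [Q ( [S [Q { }]] )] [S [Q < [S [Q < >]] >]]]

< < > >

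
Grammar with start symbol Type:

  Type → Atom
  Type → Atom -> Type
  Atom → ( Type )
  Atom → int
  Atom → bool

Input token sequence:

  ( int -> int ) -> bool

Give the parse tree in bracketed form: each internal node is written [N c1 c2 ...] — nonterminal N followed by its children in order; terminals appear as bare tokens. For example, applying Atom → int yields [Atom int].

Type
Atom -> Type
( Type ) -> Type
( Atom -> Type ) -> Type
( int -> Type ) -> Type
( int -> Atom ) -> Type
( int -> int ) -> Type
( int -> int ) -> Atom
( int -> int ) -> bool

[Type [Atom ( [Type [Atom int] -> [Type [Atom int]]] )] -> [Type [Atom bool]]]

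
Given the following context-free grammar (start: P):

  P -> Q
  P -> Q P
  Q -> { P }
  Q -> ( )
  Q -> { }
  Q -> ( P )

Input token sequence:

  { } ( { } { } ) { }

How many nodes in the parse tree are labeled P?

[P [Q { }] [P [Q ( [P [Q { }] [P [Q { }]]] )] [P [Q { }]]]]

5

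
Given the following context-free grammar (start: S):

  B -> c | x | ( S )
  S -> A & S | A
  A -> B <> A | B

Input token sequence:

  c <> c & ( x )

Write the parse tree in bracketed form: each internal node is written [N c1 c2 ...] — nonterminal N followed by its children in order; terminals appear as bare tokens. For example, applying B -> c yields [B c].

[S [A [B c] <> [A [B c]]] & [S [A [B ( [S [A [B x]]] )]]]]

S
A & S
B <> A & S
c <> A & S
c <> B & S
c <> c & S
c <> c & A
c <> c & B
c <> c & ( S )
c <> c & ( A )
c <> c & ( B )
c <> c & ( x )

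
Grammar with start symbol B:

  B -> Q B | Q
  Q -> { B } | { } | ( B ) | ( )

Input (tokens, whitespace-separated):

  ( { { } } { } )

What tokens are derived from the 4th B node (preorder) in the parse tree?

[B [Q ( [B [Q { [B [Q { }]] }] [B [Q { }]]] )]]

{ }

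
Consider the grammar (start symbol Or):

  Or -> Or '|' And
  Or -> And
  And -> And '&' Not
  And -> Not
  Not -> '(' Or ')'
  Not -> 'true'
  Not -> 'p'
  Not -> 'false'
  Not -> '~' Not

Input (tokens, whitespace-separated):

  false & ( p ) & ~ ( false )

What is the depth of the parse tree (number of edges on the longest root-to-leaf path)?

7

[Or [And [And [And [Not false]] & [Not ( [Or [And [Not p]]] )]] & [Not ~ [Not ( [Or [And [Not false]]] )]]]]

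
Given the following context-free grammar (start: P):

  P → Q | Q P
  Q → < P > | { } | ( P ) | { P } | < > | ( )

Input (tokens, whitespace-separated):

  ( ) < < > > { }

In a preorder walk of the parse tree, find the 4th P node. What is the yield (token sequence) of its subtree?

{ }

[P [Q ( )] [P [Q < [P [Q < >]] >] [P [Q { }]]]]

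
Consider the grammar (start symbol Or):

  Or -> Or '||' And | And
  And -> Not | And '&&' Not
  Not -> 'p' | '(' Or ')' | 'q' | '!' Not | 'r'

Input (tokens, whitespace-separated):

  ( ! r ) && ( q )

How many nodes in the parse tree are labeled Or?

[Or [And [And [Not ( [Or [And [Not ! [Not r]]]] )]] && [Not ( [Or [And [Not q]]] )]]]

3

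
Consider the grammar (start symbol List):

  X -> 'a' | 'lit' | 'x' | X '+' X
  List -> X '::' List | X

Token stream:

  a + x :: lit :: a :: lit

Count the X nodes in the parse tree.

[List [X [X a] + [X x]] :: [List [X lit] :: [List [X a] :: [List [X lit]]]]]

6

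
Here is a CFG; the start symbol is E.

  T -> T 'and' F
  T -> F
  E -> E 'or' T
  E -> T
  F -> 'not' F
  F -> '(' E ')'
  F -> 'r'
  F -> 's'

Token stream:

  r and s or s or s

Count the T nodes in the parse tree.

[E [E [E [T [T [F r]] and [F s]]] or [T [F s]]] or [T [F s]]]

4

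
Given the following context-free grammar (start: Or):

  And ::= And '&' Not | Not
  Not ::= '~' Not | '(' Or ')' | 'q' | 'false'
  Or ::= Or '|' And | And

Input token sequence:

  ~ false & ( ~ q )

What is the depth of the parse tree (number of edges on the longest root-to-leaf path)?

[Or [And [And [Not ~ [Not false]]] & [Not ( [Or [And [Not ~ [Not q]]]] )]]]

7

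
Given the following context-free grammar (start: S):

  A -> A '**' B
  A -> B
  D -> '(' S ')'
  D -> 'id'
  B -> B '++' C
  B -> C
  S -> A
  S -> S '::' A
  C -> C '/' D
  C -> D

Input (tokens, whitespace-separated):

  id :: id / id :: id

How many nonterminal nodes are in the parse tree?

[S [S [S [A [B [C [D id]]]]] :: [A [B [C [C [D id]] / [D id]]]]] :: [A [B [C [D id]]]]]

17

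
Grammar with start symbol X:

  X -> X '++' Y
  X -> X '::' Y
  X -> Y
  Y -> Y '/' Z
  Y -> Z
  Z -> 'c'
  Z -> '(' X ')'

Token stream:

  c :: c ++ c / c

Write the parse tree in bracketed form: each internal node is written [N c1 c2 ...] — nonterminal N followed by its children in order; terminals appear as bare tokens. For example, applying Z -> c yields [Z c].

[X [X [X [Y [Z c]]] :: [Y [Z c]]] ++ [Y [Y [Z c]] / [Z c]]]

X
X ++ Y
X :: Y ++ Y
Y :: Y ++ Y
Z :: Y ++ Y
c :: Y ++ Y
c :: Z ++ Y
c :: c ++ Y
c :: c ++ Y / Z
c :: c ++ Z / Z
c :: c ++ c / Z
c :: c ++ c / c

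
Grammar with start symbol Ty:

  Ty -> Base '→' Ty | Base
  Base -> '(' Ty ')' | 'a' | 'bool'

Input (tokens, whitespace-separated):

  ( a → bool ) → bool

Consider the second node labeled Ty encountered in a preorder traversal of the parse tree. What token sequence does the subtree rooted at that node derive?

[Ty [Base ( [Ty [Base a] → [Ty [Base bool]]] )] → [Ty [Base bool]]]

a → bool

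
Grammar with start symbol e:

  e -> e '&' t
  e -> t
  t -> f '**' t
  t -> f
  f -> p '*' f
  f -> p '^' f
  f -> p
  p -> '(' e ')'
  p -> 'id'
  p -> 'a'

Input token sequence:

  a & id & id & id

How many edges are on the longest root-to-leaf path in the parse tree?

[e [e [e [e [t [f [p a]]]] & [t [f [p id]]]] & [t [f [p id]]]] & [t [f [p id]]]]

7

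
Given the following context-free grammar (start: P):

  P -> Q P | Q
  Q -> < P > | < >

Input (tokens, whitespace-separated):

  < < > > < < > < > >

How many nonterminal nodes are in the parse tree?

10

[P [Q < [P [Q < >]] >] [P [Q < [P [Q < >] [P [Q < >]]] >]]]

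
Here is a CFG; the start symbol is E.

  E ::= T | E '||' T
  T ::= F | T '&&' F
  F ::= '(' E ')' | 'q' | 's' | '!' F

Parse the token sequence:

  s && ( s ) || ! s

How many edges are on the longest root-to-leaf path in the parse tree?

[E [E [T [T [F s]] && [F ( [E [T [F s]]] )]]] || [T [F ! [F s]]]]

7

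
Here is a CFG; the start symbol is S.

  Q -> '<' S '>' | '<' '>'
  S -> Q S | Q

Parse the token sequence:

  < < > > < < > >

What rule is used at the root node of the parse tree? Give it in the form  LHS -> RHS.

S -> Q S

[S [Q < [S [Q < >]] >] [S [Q < [S [Q < >]] >]]]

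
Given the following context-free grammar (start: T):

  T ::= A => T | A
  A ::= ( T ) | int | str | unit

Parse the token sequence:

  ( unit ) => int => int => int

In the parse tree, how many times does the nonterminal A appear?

5

[T [A ( [T [A unit]] )] => [T [A int] => [T [A int] => [T [A int]]]]]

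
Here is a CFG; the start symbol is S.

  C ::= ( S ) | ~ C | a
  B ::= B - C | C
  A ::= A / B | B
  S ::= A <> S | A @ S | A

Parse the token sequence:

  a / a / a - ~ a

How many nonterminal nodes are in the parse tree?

[S [A [A [A [B [C a]]] / [B [C a]]] / [B [B [C a]] - [C ~ [C a]]]]]

13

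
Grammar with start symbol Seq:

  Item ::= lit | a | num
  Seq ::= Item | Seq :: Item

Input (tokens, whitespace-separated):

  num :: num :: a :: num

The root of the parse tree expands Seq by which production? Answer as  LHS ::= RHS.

Seq ::= Seq :: Item

[Seq [Seq [Seq [Seq [Item num]] :: [Item num]] :: [Item a]] :: [Item num]]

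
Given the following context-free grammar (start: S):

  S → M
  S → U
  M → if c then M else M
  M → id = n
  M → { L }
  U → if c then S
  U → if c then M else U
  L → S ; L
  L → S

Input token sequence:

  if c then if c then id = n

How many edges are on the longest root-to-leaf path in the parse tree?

[S [U if c then [S [U if c then [S [M id = n]]]]]]

6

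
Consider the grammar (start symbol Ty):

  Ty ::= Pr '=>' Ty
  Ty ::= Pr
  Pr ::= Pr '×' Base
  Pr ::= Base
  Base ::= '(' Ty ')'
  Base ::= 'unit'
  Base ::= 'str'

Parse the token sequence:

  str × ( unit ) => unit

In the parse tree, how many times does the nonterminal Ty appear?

3

[Ty [Pr [Pr [Base str]] × [Base ( [Ty [Pr [Base unit]]] )]] => [Ty [Pr [Base unit]]]]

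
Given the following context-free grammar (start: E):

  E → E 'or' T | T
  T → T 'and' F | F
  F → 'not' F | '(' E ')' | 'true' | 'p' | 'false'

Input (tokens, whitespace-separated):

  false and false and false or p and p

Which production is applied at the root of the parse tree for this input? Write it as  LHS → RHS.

E → E 'or' T

[E [E [T [T [T [F false]] and [F false]] and [F false]]] or [T [T [F p]] and [F p]]]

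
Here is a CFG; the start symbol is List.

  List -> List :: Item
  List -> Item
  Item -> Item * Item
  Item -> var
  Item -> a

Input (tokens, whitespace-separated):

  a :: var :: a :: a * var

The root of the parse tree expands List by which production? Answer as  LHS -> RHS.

List -> List :: Item

[List [List [List [List [Item a]] :: [Item var]] :: [Item a]] :: [Item [Item a] * [Item var]]]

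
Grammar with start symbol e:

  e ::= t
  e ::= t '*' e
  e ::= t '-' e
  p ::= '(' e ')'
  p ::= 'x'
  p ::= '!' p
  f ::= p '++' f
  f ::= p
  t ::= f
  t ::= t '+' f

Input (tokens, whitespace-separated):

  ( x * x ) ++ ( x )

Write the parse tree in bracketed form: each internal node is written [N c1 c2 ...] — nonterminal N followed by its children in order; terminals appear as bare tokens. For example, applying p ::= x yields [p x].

e
t
f
p ++ f
( e ) ++ f
( t * e ) ++ f
( f * e ) ++ f
( p * e ) ++ f
( x * e ) ++ f
( x * t ) ++ f
( x * f ) ++ f
( x * p ) ++ f
( x * x ) ++ f
( x * x ) ++ p
( x * x ) ++ ( e )
( x * x ) ++ ( t )
( x * x ) ++ ( f )
( x * x ) ++ ( p )
( x * x ) ++ ( x )

[e [t [f [p ( [e [t [f [p x]]] * [e [t [f [p x]]]]] )] ++ [f [p ( [e [t [f [p x]]]] )]]]]]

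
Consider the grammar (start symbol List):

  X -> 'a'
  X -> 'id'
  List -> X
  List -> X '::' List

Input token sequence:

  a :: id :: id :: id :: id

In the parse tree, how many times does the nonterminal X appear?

5

[List [X a] :: [List [X id] :: [List [X id] :: [List [X id] :: [List [X id]]]]]]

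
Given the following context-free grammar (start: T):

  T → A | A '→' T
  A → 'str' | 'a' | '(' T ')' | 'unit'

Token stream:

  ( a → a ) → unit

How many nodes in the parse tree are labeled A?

4

[T [A ( [T [A a] → [T [A a]]] )] → [T [A unit]]]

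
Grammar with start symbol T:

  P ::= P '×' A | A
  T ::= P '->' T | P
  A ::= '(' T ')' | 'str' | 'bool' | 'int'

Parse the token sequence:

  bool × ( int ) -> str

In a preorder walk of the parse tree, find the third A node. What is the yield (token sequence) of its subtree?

int

[T [P [P [A bool]] × [A ( [T [P [A int]]] )]] -> [T [P [A str]]]]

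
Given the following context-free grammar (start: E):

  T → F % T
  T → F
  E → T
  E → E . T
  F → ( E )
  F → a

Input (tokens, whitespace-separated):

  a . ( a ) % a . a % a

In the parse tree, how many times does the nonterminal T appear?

[E [E [E [T [F a]]] . [T [F ( [E [T [F a]]] )] % [T [F a]]]] . [T [F a] % [T [F a]]]]

6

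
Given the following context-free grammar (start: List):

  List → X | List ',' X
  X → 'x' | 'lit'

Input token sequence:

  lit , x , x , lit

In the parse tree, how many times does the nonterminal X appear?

[List [List [List [List [X lit]] , [X x]] , [X x]] , [X lit]]

4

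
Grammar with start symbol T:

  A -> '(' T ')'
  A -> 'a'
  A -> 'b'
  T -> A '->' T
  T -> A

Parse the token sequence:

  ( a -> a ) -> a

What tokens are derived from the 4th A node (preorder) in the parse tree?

a

[T [A ( [T [A a] -> [T [A a]]] )] -> [T [A a]]]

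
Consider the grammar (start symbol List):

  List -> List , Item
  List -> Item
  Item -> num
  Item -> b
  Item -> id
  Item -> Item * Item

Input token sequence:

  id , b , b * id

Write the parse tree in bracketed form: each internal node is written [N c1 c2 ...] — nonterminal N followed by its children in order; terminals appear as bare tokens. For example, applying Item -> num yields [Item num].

List
List , Item
List , Item , Item
Item , Item , Item
id , Item , Item
id , b , Item
id , b , Item * Item
id , b , b * Item
id , b , b * id

[List [List [List [Item id]] , [Item b]] , [Item [Item b] * [Item id]]]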